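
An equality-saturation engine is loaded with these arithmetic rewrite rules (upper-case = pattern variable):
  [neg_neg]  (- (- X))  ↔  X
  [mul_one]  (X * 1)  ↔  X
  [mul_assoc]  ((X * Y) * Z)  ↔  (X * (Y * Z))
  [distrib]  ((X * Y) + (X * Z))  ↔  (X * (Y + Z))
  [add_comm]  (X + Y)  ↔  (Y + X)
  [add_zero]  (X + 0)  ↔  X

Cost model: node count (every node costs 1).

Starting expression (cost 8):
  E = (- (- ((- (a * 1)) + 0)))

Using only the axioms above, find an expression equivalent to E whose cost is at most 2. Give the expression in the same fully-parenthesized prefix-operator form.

(- a)   [cost 2]

1. [neg_neg →] (- (- ((- (a * 1)) + 0)))  →  ((- (a * 1)) + 0)
2. [add_zero →] ((- (a * 1)) + 0)  →  (- (a * 1))
3. [mul_one →] (a * 1)  →  a;  cost 2 ≤ 2, done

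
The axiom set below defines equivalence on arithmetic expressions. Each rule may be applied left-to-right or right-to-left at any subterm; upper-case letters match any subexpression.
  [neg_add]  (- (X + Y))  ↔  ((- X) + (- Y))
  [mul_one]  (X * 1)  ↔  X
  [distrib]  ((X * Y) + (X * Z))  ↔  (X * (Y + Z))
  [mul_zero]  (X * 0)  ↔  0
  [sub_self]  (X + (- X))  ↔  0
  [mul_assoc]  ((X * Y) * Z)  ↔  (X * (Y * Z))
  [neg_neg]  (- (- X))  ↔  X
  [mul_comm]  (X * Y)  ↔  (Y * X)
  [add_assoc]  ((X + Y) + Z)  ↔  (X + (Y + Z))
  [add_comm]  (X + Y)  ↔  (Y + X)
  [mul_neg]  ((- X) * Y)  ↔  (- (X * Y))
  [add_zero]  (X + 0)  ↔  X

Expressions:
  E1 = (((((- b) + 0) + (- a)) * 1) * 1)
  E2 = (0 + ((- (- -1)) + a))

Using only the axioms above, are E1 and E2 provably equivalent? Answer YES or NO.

The axioms are sound identities: if E1 ↔* E2 then E1 and E2 evaluate identically under any assignment.
Under a=0, b=0: E1 evaluates to 0, E2 to -1. Distinct ⇒ no rewrite sequence connects them.

NO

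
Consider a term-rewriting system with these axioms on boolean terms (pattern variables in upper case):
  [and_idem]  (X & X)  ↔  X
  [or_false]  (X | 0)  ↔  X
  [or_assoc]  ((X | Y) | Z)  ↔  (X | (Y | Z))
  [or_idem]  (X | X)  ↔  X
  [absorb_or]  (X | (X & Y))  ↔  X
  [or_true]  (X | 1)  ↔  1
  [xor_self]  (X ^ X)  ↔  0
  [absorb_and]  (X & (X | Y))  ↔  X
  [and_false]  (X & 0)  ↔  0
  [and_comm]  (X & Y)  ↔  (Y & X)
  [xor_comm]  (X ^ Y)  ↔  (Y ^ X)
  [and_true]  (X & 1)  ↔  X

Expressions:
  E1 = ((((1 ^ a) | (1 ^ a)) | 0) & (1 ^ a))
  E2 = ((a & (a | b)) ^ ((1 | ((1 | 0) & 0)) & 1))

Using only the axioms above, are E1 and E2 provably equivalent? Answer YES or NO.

(1) ((1 ^ a) | (1 ^ a))  =[or_idem →]=  (1 ^ a)    ⊢ (((1 ^ a) | 0) & (1 ^ a))
(2) ((1 ^ a) | 0)  =[or_false →]=  (1 ^ a)    ⊢ ((1 ^ a) & (1 ^ a))
(3) ((1 ^ a) & (1 ^ a))  =[and_idem →]=  (1 ^ a)
(4) (1 ^ a)  =[xor_comm →]=  (a ^ 1)
(5) 1  =[absorb_or ←]=  (1 | (1 & 0))    ⊢ (a ^ (1 | (1 & 0)))
(6) a  =[absorb_and ←]=  (a & (a | b))    ⊢ ((a & (a | b)) ^ (1 | (1 & 0)))
(7) 1  =[or_false ←]=  (1 | 0)    ⊢ ((a & (a | b)) ^ (1 | ((1 | 0) & 0)))
(8) (1 | ((1 | 0) & 0))  =[and_true ←]=  ((1 | ((1 | 0) & 0)) & 1)    ⊢ E2

YES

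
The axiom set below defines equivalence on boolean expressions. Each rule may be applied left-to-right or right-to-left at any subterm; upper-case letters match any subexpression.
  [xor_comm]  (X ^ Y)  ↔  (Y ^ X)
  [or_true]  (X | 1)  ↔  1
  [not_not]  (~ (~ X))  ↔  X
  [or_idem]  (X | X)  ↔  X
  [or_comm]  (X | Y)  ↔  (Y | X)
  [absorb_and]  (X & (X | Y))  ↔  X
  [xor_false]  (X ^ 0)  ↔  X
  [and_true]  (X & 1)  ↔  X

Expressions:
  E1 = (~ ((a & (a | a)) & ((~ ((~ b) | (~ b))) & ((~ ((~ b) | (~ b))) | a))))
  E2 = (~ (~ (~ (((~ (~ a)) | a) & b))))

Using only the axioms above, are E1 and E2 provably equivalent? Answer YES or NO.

(1) ((~ ((~ b) | (~ b))) & ((~ ((~ b) | (~ b))) | a))  =[absorb_and →]=  (~ ((~ b) | (~ b)))    ⊢ (~ ((a & (a | a)) & (~ ((~ b) | (~ b)))))
(2) ((~ b) | (~ b))  =[or_idem →]=  (~ b)    ⊢ (~ ((a & (a | a)) & (~ (~ b))))
(3) (a & (a | a))  =[absorb_and →]=  a    ⊢ (~ (a & (~ (~ b))))
(4) (~ (~ b))  =[not_not →]=  b    ⊢ (~ (a & b))
(5) a  =[or_idem ←]=  (a | a)    ⊢ (~ ((a | a) & b))
(6) a  =[not_not ←]=  (~ (~ a))    ⊢ (~ (((~ (~ a)) | a) & b))
(7) (~ (((~ (~ a)) | a) & b))  =[not_not ←]=  (~ (~ (~ (((~ (~ a)) | a) & b))))    ⊢ E2

YES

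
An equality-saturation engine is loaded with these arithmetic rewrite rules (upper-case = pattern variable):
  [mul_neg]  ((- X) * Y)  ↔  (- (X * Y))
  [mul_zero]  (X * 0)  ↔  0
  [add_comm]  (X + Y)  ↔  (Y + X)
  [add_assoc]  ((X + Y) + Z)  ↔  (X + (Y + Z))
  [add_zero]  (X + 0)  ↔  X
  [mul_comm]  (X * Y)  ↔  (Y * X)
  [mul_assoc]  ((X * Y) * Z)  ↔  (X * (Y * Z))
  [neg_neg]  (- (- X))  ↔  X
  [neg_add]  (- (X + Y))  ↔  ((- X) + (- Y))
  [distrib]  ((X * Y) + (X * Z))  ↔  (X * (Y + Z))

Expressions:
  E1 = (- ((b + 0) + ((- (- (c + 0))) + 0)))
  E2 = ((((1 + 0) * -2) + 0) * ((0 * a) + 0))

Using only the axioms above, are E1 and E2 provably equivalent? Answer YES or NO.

All listed rules preserve value, hence provable equivalence implies equal values everywhere; look for a separating assignment.
a=0, b=0, c=1 gives E1 ↦ -1, E2 ↦ 0; values differ ⇒ not provably equivalent.

NO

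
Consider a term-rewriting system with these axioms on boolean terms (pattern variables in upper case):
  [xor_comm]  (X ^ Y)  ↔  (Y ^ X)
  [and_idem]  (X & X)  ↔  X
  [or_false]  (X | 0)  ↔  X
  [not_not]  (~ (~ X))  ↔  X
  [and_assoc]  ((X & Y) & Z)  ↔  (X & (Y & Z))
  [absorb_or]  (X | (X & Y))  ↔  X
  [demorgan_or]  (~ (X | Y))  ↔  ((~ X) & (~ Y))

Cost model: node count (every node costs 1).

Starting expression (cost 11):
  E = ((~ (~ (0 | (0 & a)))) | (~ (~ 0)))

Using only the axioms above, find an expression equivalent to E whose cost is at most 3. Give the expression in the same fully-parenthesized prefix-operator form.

(1) (~ (~ 0))  =[not_not →]=  0    ⊢ ((~ (~ (0 | (0 & a)))) | 0)
(2) (0 | (0 & a))  =[absorb_or →]=  0    ⊢ ((~ (~ 0)) | 0)
(3) ((~ (~ 0)) | 0)  =[or_false →]=  (~ (~ 0))    ⊢ cost 3, within 3

(~ (~ 0))   [cost 3]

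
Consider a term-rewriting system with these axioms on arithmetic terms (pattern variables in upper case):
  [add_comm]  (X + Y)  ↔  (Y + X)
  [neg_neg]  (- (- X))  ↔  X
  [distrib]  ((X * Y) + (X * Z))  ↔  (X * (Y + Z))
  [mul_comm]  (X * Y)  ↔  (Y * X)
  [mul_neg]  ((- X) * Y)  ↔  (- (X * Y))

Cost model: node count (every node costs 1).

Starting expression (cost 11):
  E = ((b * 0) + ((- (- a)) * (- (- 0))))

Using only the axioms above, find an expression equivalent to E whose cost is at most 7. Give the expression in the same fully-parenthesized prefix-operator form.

((0 * b) + (a * 0))   [cost 7]

1. [mul_comm →] (b * 0)  →  (0 * b);  E = ((0 * b) + ((- (- a)) * (- (- 0))))
2. [neg_neg →] (- (- 0))  →  0;  E = ((0 * b) + ((- (- a)) * 0))
3. [neg_neg →] (- (- a))  →  a;  cost 7 ≤ 7, done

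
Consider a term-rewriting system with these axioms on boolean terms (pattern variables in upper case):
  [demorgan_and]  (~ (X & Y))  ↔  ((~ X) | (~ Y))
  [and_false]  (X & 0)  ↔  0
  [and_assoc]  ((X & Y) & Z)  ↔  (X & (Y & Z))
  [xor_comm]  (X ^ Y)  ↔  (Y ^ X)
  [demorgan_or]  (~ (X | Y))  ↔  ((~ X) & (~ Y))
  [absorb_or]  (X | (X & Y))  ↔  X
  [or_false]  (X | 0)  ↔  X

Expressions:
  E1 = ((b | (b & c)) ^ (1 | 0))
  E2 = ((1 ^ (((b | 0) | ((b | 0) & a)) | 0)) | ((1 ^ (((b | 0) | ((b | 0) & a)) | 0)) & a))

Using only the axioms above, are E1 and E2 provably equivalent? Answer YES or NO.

YES

step 1: or_false (→) rewrites (1 | 0) into 1, now ((b | (b & c)) ^ 1)
step 2: xor_comm (→) rewrites ((b | (b & c)) ^ 1) into (1 ^ (b | (b & c)))
step 3: absorb_or (→) rewrites (b | (b & c)) into b, now (1 ^ b)
step 4: xor_comm (→) rewrites (1 ^ b) into (b ^ 1)
step 5: or_false (←) rewrites b into (b | 0), now ((b | 0) ^ 1)
step 6: xor_comm (→) rewrites ((b | 0) ^ 1) into (1 ^ (b | 0))
step 7: or_false (←) rewrites (b | 0) into ((b | 0) | 0), now (1 ^ ((b | 0) | 0))
step 8: absorb_or (←) rewrites (b | 0) into ((b | 0) | ((b | 0) & a)), now (1 ^ (((b | 0) | ((b | 0) & a)) | 0))
step 9: absorb_or (←) rewrites (1 ^ (((b | 0) | ((b | 0) & a)) | 0)) into ((1 ^ (((b | 0) | ((b | 0) & a)) | 0)) | ((1 ^ (((b | 0) | ((b | 0) & a)) | 0)) & a)), which is E2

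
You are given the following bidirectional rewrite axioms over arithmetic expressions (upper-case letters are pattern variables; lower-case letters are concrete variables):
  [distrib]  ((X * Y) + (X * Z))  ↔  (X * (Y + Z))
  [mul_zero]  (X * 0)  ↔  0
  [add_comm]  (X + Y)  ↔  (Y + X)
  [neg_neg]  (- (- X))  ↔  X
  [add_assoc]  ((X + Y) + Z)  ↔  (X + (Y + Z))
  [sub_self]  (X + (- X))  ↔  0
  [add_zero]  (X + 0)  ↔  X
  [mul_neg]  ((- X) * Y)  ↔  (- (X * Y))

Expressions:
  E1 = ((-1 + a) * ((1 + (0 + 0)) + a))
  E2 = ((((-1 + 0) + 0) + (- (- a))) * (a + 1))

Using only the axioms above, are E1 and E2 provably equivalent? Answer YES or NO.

1. [add_comm →] ((1 + (0 + 0)) + a)  →  (a + (1 + (0 + 0)));  E1 = ((-1 + a) * (a + (1 + (0 + 0))))
2. [add_zero →] (0 + 0)  →  0;  E1 = ((-1 + a) * (a + (1 + 0)))
3. [add_zero →] (1 + 0)  →  1;  E1 = ((-1 + a) * (a + 1))
4. [add_zero ←] -1  →  (-1 + 0);  E1 = (((-1 + 0) + a) * (a + 1))
5. [add_zero ←] -1  →  (-1 + 0);  E1 = ((((-1 + 0) + 0) + a) * (a + 1))
6. [neg_neg ←] a  →  (- (- a));  this is E2

YES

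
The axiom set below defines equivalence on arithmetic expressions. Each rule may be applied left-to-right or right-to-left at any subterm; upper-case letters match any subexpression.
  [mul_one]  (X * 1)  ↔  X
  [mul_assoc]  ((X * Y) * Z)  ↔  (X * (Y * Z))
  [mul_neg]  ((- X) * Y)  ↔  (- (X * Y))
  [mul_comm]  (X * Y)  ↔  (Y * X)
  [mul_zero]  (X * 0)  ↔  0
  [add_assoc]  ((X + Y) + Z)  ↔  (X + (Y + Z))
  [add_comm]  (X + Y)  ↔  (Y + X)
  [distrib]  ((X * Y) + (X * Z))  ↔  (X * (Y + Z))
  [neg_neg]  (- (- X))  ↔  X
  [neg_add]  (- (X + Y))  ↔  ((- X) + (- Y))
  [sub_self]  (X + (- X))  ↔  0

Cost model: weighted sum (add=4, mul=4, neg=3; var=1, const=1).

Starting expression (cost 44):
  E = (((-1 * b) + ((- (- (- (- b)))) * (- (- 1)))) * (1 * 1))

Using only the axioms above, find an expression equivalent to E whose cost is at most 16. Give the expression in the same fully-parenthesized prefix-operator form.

(1) (- (- (- (- b))))  =[neg_neg →]=  (- (- b))    ⊢ (((-1 * b) + ((- (- b)) * (- (- 1)))) * (1 * 1))
(2) (- (- 1))  =[neg_neg →]=  1    ⊢ (((-1 * b) + ((- (- b)) * 1)) * (1 * 1))
(3) (1 * 1)  =[mul_one →]=  1    ⊢ (((-1 * b) + ((- (- b)) * 1)) * 1)
(4) ((- (- b)) * 1)  =[mul_comm →]=  (1 * (- (- b)))    ⊢ (((-1 * b) + (1 * (- (- b)))) * 1)
(5) (- (- b))  =[neg_neg →]=  b    ⊢ (((-1 * b) + (1 * b)) * 1)
(6) (((-1 * b) + (1 * b)) * 1)  =[mul_one →]=  ((-1 * b) + (1 * b))    ⊢ cost 16, within 16

((-1 * b) + (1 * b))   [cost 16]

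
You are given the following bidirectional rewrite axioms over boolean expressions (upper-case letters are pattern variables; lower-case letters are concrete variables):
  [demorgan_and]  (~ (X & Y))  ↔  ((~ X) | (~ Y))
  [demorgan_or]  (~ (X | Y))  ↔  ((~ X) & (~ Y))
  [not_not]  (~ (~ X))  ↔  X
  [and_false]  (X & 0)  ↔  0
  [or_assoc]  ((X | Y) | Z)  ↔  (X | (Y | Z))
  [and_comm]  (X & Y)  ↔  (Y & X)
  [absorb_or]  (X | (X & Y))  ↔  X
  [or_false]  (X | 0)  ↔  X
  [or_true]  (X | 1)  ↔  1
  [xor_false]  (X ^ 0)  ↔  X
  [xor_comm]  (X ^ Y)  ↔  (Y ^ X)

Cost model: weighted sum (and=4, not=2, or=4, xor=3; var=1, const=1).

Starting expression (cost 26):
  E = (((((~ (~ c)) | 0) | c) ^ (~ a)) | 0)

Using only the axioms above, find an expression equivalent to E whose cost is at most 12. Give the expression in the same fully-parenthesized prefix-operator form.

((c | c) ^ (~ a))   [cost 12]

1. [or_false →] ((~ (~ c)) | 0)  →  (~ (~ c));  E = ((((~ (~ c)) | c) ^ (~ a)) | 0)
2. [or_false →] ((((~ (~ c)) | c) ^ (~ a)) | 0)  →  (((~ (~ c)) | c) ^ (~ a))
3. [not_not →] (~ (~ c))  →  c;  cost 12 ≤ 12, done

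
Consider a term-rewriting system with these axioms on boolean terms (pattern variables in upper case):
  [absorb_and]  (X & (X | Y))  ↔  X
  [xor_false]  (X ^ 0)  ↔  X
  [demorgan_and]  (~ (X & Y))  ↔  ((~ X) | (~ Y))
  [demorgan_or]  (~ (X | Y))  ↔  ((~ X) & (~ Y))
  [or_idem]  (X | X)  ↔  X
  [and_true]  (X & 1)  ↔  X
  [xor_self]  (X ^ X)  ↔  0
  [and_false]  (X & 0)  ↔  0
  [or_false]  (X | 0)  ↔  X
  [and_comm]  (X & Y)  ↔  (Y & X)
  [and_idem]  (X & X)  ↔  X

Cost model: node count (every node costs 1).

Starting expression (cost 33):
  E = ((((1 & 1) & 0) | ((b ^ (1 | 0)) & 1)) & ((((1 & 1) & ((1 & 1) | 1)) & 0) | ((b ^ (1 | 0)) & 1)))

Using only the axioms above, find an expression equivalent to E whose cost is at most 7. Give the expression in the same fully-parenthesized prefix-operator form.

((1 & 0) | (b ^ 1))   [cost 7]

1. [absorb_and →] ((1 & 1) & ((1 & 1) | 1))  →  (1 & 1);  E = ((((1 & 1) & 0) | ((b ^ (1 | 0)) & 1)) & (((1 & 1) & 0) | ((b ^ (1 | 0)) & 1)))
2. [and_idem →] ((((1 & 1) & 0) | ((b ^ (1 | 0)) & 1)) & (((1 & 1) & 0) | ((b ^ (1 | 0)) & 1)))  →  (((1 & 1) & 0) | ((b ^ (1 | 0)) & 1))
3. [and_true →] ((b ^ (1 | 0)) & 1)  →  (b ^ (1 | 0));  E = (((1 & 1) & 0) | (b ^ (1 | 0)))
4. [and_idem →] (1 & 1)  →  1;  E = ((1 & 0) | (b ^ (1 | 0)))
5. [or_false →] (1 | 0)  →  1;  cost 7 ≤ 7, done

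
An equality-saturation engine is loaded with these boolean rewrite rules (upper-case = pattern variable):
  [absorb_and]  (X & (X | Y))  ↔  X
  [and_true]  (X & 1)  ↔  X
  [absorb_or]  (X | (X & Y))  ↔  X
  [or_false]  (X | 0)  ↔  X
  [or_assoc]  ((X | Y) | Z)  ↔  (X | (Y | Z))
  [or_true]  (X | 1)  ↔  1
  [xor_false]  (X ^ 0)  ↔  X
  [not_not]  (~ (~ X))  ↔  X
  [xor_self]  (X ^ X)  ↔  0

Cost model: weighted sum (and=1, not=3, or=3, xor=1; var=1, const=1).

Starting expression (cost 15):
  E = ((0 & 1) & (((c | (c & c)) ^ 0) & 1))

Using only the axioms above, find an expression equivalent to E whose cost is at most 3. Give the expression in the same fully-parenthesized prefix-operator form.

1. [and_true →] (((c | (c & c)) ^ 0) & 1)  →  ((c | (c & c)) ^ 0);  E = ((0 & 1) & ((c | (c & c)) ^ 0))
2. [xor_false →] ((c | (c & c)) ^ 0)  →  (c | (c & c));  E = ((0 & 1) & (c | (c & c)))
3. [and_true →] (0 & 1)  →  0;  E = (0 & (c | (c & c)))
4. [absorb_or →] (c | (c & c))  →  c;  cost 3 ≤ 3, done

(0 & c)   [cost 3]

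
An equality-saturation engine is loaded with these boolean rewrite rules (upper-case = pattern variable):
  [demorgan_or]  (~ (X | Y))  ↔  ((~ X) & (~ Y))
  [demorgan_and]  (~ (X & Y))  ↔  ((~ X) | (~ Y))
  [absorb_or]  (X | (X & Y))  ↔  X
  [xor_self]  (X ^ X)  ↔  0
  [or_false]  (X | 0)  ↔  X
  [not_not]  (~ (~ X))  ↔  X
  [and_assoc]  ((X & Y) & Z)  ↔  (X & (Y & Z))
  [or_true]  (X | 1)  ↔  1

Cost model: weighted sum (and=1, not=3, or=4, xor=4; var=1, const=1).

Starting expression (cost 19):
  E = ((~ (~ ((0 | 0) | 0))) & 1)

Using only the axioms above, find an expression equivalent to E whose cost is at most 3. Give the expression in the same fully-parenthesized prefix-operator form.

(1) (~ (~ ((0 | 0) | 0)))  =[not_not →]=  ((0 | 0) | 0)    ⊢ (((0 | 0) | 0) & 1)
(2) ((0 | 0) | 0)  =[or_false →]=  (0 | 0)    ⊢ ((0 | 0) & 1)
(3) (0 | 0)  =[or_false →]=  0    ⊢ cost 3, within 3

(0 & 1)   [cost 3]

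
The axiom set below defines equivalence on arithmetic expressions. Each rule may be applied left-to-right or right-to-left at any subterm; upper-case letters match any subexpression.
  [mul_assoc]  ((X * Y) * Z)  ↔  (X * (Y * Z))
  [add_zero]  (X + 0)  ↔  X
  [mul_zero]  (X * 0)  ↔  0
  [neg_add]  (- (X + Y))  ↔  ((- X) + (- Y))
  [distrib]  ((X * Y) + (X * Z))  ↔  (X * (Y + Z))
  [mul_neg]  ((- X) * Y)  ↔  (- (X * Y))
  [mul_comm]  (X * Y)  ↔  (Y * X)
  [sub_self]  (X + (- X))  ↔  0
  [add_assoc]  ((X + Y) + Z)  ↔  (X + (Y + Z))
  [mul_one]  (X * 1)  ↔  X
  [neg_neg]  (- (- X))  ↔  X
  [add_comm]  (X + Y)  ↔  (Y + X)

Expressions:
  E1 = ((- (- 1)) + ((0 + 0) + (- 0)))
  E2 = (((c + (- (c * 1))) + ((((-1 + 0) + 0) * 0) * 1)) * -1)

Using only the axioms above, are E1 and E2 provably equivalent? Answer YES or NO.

All listed rules preserve value, hence provable equivalence implies equal values everywhere; look for a separating assignment.
c=0 gives E1 ↦ 1, E2 ↦ 0; values differ ⇒ not provably equivalent.

NO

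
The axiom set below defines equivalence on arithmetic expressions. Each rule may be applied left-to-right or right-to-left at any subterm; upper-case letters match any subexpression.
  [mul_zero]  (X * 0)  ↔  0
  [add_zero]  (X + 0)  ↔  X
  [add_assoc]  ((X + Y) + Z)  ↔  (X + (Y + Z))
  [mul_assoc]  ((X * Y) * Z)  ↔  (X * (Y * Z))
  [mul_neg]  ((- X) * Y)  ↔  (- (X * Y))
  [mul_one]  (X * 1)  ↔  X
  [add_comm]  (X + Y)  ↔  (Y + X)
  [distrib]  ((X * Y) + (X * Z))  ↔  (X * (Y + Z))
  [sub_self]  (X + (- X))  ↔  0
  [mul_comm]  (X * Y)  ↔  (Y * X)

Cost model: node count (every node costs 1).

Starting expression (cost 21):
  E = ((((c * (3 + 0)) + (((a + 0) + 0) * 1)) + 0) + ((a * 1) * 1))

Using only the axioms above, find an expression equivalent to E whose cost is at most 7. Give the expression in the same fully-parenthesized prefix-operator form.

((c * 3) + (a + a))   [cost 7]

(1) (((c * (3 + 0)) + (((a + 0) + 0) * 1)) + 0)  =[add_zero →]=  ((c * (3 + 0)) + (((a + 0) + 0) * 1))    ⊢ (((c * (3 + 0)) + (((a + 0) + 0) * 1)) + ((a * 1) * 1))
(2) (a + 0)  =[add_zero →]=  a    ⊢ (((c * (3 + 0)) + ((a + 0) * 1)) + ((a * 1) * 1))
(3) (a * 1)  =[mul_one →]=  a    ⊢ (((c * (3 + 0)) + ((a + 0) * 1)) + (a * 1))
(4) ((a + 0) * 1)  =[mul_one →]=  (a + 0)    ⊢ (((c * (3 + 0)) + (a + 0)) + (a * 1))
(5) (3 + 0)  =[add_zero →]=  3    ⊢ (((c * 3) + (a + 0)) + (a * 1))
(6) (a * 1)  =[mul_one →]=  a    ⊢ (((c * 3) + (a + 0)) + a)
(7) (((c * 3) + (a + 0)) + a)  =[add_assoc →]=  ((c * 3) + ((a + 0) + a))
(8) (a + 0)  =[add_zero →]=  a    ⊢ cost 7, within 7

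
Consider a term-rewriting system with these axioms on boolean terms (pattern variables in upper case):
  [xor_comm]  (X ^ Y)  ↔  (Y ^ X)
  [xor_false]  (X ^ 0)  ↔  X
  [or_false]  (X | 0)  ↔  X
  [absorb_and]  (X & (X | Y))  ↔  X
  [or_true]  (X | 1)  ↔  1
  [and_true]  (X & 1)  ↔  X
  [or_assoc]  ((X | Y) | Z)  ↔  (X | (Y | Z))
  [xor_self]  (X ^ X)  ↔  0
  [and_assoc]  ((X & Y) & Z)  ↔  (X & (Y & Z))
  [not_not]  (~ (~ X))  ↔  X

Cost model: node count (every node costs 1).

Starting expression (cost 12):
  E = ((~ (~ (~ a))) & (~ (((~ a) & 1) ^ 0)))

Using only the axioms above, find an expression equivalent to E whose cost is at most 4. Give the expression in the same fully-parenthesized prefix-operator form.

1. [and_true →] ((~ a) & 1)  →  (~ a);  E = ((~ (~ (~ a))) & (~ ((~ a) ^ 0)))
2. [not_not →] (~ (~ a))  →  a;  E = ((~ a) & (~ ((~ a) ^ 0)))
3. [xor_false →] ((~ a) ^ 0)  →  (~ a);  E = ((~ a) & (~ (~ a)))
4. [not_not →] (~ (~ a))  →  a;  cost 4 ≤ 4, done

((~ a) & a)   [cost 4]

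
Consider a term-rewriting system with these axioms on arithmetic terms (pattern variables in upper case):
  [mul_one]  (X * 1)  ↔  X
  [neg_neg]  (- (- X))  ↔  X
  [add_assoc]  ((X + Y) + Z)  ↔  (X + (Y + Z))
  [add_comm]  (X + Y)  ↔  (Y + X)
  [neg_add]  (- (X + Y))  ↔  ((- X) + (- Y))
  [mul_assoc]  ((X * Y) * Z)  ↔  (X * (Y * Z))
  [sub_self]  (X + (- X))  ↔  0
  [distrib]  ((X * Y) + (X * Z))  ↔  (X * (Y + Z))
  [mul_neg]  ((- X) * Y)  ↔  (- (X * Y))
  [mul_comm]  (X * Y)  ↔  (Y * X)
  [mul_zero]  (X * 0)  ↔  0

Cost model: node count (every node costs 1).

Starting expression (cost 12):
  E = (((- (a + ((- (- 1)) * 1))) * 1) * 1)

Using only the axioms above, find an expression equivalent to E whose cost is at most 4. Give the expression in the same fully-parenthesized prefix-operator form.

(1) (- (- 1))  =[neg_neg →]=  1    ⊢ (((- (a + (1 * 1))) * 1) * 1)
(2) ((- (a + (1 * 1))) * 1)  =[mul_one →]=  (- (a + (1 * 1)))    ⊢ ((- (a + (1 * 1))) * 1)
(3) (a + (1 * 1))  =[add_comm →]=  ((1 * 1) + a)    ⊢ ((- ((1 * 1) + a)) * 1)
(4) ((- ((1 * 1) + a)) * 1)  =[mul_neg →]=  (- (((1 * 1) + a) * 1))
(5) (1 * 1)  =[mul_one →]=  1    ⊢ (- ((1 + a) * 1))
(6) ((1 + a) * 1)  =[mul_one →]=  (1 + a)    ⊢ cost 4, within 4

(- (1 + a))   [cost 4]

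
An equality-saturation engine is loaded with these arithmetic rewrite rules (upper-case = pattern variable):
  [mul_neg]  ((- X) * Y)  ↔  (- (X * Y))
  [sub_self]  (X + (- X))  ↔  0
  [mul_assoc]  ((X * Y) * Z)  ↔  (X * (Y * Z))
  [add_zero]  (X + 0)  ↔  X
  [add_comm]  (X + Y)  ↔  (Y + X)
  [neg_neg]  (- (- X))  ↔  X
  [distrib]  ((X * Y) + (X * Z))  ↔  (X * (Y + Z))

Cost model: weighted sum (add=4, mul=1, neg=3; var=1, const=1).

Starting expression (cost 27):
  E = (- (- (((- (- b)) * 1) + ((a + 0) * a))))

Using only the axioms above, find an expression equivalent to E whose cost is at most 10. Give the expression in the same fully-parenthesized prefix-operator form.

((b * 1) + (a * a))   [cost 10]

step 1: neg_neg (→) rewrites (- (- b)) into b, now (- (- ((b * 1) + ((a + 0) * a))))
step 2: neg_neg (→) rewrites (- (- ((b * 1) + ((a + 0) * a)))) into ((b * 1) + ((a + 0) * a))
step 3: add_zero (→) rewrites (a + 0) into a, reaching cost 10 (bound 10)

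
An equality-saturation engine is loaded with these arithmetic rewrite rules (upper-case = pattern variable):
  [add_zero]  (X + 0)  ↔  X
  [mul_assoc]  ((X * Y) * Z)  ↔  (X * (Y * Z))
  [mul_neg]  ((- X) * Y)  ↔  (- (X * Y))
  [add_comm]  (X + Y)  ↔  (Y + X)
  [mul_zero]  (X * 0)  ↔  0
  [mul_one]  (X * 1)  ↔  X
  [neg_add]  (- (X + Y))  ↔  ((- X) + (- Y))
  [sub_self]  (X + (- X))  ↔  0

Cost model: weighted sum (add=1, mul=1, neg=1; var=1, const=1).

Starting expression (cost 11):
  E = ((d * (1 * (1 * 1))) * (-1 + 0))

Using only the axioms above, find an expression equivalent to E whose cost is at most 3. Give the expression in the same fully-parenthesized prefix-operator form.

(d * -1)   [cost 3]

(1) (1 * 1)  =[mul_one →]=  1    ⊢ ((d * (1 * 1)) * (-1 + 0))
(2) (1 * 1)  =[mul_one →]=  1    ⊢ ((d * 1) * (-1 + 0))
(3) (-1 + 0)  =[add_zero →]=  -1    ⊢ ((d * 1) * -1)
(4) (d * 1)  =[mul_one →]=  d    ⊢ cost 3, within 3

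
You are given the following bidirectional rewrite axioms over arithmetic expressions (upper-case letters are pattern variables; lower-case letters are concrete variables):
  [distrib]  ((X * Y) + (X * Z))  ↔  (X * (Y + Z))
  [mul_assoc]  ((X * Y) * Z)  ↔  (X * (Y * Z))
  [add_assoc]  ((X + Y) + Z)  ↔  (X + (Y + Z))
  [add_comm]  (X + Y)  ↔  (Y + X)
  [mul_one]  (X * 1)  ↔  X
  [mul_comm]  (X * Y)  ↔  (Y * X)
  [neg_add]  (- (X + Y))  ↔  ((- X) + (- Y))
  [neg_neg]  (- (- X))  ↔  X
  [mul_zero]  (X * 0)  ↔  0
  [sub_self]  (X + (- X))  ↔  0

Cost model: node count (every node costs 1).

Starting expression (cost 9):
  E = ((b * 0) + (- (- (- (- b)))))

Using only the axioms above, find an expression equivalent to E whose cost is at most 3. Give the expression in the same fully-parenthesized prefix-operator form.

(1) (- (- (- (- b))))  =[neg_neg →]=  (- (- b))    ⊢ ((b * 0) + (- (- b)))
(2) (- (- b))  =[neg_neg →]=  b    ⊢ ((b * 0) + b)
(3) (b * 0)  =[mul_zero →]=  0    ⊢ cost 3, within 3

(0 + b)   [cost 3]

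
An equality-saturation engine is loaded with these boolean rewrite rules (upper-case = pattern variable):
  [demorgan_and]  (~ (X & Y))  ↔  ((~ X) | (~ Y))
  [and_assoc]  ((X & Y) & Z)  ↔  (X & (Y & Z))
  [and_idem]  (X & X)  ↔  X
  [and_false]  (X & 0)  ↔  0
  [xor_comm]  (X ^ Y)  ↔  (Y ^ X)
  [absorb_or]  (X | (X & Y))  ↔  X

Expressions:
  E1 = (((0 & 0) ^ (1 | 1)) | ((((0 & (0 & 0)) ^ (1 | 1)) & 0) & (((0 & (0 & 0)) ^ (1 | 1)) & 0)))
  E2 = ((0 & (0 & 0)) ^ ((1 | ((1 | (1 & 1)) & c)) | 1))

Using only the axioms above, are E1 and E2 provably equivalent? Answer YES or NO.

YES

step 1: and_idem (→) rewrites ((((0 & (0 & 0)) ^ (1 | 1)) & 0) & (((0 & (0 & 0)) ^ (1 | 1)) & 0)) into (((0 & (0 & 0)) ^ (1 | 1)) & 0), now (((0 & 0) ^ (1 | 1)) | (((0 & (0 & 0)) ^ (1 | 1)) & 0))
step 2: and_idem (→) rewrites (0 & 0) into 0, now (((0 & 0) ^ (1 | 1)) | (((0 & 0) ^ (1 | 1)) & 0))
step 3: absorb_or (→) rewrites (((0 & 0) ^ (1 | 1)) | (((0 & 0) ^ (1 | 1)) & 0)) into ((0 & 0) ^ (1 | 1))
step 4: absorb_or (←) rewrites 1 into (1 | (1 & c)), now ((0 & 0) ^ ((1 | (1 & c)) | 1))
step 5: and_idem (←) rewrites 0 into (0 & 0), now ((0 & (0 & 0)) ^ ((1 | (1 & c)) | 1))
step 6: absorb_or (←) rewrites 1 into (1 | (1 & 1)), which is E2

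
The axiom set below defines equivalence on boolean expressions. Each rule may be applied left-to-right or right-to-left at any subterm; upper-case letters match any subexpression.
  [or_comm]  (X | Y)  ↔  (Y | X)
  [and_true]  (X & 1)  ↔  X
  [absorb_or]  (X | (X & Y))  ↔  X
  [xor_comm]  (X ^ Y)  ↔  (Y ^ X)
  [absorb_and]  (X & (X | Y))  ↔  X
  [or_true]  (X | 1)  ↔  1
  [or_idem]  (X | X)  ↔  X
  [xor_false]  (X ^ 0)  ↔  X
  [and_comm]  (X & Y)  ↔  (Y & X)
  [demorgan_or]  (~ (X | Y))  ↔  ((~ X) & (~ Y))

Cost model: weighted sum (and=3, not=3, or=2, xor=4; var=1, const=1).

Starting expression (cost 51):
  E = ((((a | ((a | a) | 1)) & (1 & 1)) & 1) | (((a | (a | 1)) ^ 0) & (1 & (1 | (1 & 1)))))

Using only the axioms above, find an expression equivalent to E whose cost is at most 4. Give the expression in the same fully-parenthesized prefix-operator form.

step 1: or_idem (→) rewrites (a | a) into a, now ((((a | (a | 1)) & (1 & 1)) & 1) | (((a | (a | 1)) ^ 0) & (1 & (1 | (1 & 1)))))
step 2: and_true (→) rewrites (((a | (a | 1)) & (1 & 1)) & 1) into ((a | (a | 1)) & (1 & 1)), now (((a | (a | 1)) & (1 & 1)) | (((a | (a | 1)) ^ 0) & (1 & (1 | (1 & 1)))))
step 3: xor_false (→) rewrites ((a | (a | 1)) ^ 0) into (a | (a | 1)), now (((a | (a | 1)) & (1 & 1)) | ((a | (a | 1)) & (1 & (1 | (1 & 1)))))
step 4: absorb_or (→) rewrites (1 | (1 & 1)) into 1, now (((a | (a | 1)) & (1 & 1)) | ((a | (a | 1)) & (1 & 1)))
step 5: or_idem (→) rewrites (((a | (a | 1)) & (1 & 1)) | ((a | (a | 1)) & (1 & 1))) into ((a | (a | 1)) & (1 & 1))
step 6: or_true (→) rewrites (a | 1) into 1, now ((a | 1) & (1 & 1))
step 7: and_true (→) rewrites (1 & 1) into 1, now ((a | 1) & 1)
step 8: and_true (→) rewrites ((a | 1) & 1) into (a | 1), reaching cost 4 (bound 4)

(a | 1)   [cost 4]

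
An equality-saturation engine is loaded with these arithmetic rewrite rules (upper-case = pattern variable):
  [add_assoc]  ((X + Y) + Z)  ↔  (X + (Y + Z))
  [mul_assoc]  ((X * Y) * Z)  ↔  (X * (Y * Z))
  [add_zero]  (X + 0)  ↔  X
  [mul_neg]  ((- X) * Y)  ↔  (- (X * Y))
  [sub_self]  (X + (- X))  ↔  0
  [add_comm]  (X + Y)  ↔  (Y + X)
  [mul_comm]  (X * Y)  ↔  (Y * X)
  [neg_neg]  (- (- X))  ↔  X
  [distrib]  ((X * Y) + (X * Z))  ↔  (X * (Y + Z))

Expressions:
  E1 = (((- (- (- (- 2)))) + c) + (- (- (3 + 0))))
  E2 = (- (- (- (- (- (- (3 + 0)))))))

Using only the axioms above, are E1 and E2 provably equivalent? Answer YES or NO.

NO

The axioms are sound identities: if E1 ↔* E2 then E1 and E2 evaluate identically under any assignment.
Under c=0: E1 evaluates to 5, E2 to 3. Distinct ⇒ no rewrite sequence connects them.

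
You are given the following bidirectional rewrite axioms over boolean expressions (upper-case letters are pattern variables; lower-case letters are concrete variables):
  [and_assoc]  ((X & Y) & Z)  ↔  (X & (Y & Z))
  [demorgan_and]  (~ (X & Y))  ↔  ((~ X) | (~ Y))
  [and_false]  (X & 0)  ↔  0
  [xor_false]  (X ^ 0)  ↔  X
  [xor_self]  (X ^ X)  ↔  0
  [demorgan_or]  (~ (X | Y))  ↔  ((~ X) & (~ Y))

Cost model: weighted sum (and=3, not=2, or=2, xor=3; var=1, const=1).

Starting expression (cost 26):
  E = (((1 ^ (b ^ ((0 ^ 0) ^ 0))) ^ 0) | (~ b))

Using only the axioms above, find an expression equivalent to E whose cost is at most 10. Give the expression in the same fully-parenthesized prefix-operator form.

step 1: xor_false (→) rewrites ((1 ^ (b ^ ((0 ^ 0) ^ 0))) ^ 0) into (1 ^ (b ^ ((0 ^ 0) ^ 0))), now ((1 ^ (b ^ ((0 ^ 0) ^ 0))) | (~ b))
step 2: xor_false (→) rewrites ((0 ^ 0) ^ 0) into (0 ^ 0), now ((1 ^ (b ^ (0 ^ 0))) | (~ b))
step 3: xor_false (→) rewrites (0 ^ 0) into 0, now ((1 ^ (b ^ 0)) | (~ b))
step 4: xor_false (→) rewrites (b ^ 0) into b, reaching cost 10 (bound 10)

((1 ^ b) | (~ b))   [cost 10]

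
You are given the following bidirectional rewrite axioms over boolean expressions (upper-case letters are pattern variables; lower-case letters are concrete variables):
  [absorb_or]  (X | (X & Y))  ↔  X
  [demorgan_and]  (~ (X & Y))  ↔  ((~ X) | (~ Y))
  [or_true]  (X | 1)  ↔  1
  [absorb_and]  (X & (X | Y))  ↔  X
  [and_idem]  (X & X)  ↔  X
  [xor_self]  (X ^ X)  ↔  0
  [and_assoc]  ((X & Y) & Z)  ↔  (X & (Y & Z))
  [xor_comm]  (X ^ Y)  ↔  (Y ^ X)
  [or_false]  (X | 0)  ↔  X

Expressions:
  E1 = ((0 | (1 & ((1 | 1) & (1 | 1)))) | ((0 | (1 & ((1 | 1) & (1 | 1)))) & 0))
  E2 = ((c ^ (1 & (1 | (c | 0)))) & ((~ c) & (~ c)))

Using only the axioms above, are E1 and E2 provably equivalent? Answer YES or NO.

NO

All listed rules preserve value, hence provable equivalence implies equal values everywhere; look for a separating assignment.
c=1 gives E1 ↦ 1, E2 ↦ 0; values differ ⇒ not provably equivalent.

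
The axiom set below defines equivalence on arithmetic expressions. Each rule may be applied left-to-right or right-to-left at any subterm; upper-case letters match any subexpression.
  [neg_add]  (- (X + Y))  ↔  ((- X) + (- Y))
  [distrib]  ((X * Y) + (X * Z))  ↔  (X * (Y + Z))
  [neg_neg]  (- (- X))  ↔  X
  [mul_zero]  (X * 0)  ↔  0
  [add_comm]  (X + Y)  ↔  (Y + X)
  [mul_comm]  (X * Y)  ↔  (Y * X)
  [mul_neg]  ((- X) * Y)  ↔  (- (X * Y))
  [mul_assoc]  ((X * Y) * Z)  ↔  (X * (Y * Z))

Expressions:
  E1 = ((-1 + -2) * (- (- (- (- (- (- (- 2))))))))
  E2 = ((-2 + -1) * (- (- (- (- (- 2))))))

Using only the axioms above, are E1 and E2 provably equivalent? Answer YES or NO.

step 1: neg_neg (→) rewrites (- (- (- (- 2)))) into (- (- 2)), now ((-1 + -2) * (- (- (- (- (- 2))))))
step 2: add_comm (→) rewrites (-1 + -2) into (-2 + -1), which is E2

YES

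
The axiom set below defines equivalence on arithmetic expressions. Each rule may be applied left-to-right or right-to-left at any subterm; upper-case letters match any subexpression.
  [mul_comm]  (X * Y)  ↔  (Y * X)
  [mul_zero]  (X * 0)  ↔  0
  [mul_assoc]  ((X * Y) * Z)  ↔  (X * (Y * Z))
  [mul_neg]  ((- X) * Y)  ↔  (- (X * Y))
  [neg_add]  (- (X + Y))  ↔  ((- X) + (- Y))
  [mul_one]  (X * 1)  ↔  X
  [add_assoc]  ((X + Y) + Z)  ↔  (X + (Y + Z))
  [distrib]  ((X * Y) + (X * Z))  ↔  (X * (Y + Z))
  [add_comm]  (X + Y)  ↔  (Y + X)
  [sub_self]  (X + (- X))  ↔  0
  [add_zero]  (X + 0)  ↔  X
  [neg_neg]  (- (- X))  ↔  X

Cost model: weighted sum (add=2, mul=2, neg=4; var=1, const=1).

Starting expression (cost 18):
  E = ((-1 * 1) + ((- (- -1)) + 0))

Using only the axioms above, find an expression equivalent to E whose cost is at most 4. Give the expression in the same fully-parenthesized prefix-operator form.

(-1 + -1)   [cost 4]

(1) ((- (- -1)) + 0)  =[add_zero →]=  (- (- -1))    ⊢ ((-1 * 1) + (- (- -1)))
(2) (- (- -1))  =[neg_neg →]=  -1    ⊢ ((-1 * 1) + -1)
(3) (-1 * 1)  =[mul_one →]=  -1    ⊢ cost 4, within 4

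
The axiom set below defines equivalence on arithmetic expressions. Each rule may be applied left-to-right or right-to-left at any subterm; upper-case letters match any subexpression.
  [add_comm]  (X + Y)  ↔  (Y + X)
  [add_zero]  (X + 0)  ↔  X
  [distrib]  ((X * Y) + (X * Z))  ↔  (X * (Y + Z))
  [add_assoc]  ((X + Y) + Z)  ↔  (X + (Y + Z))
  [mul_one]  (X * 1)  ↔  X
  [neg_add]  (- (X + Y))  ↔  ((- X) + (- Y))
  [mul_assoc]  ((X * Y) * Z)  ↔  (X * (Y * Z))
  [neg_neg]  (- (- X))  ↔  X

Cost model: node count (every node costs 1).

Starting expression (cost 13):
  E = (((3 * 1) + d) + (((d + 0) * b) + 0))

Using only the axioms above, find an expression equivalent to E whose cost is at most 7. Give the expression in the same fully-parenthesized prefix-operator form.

((3 + d) + (d * b))   [cost 7]

1. [add_zero →] (((d + 0) * b) + 0)  →  ((d + 0) * b);  E = (((3 * 1) + d) + ((d + 0) * b))
2. [add_zero →] (d + 0)  →  d;  E = (((3 * 1) + d) + (d * b))
3. [mul_one →] (3 * 1)  →  3;  cost 7 ≤ 7, done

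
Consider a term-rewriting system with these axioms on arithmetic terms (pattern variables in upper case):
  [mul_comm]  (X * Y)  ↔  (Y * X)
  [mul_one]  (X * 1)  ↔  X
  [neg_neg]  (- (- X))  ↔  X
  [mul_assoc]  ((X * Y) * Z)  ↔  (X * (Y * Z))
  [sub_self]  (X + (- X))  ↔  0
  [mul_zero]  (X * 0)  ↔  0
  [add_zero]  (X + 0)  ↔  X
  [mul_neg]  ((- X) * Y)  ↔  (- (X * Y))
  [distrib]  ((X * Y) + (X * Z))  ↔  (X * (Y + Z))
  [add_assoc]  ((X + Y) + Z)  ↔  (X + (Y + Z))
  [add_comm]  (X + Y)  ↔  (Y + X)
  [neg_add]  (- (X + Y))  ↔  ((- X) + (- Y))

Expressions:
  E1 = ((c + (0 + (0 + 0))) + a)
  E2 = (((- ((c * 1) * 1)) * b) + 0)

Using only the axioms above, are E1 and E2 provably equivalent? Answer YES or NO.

Every axiom is a valid identity, so a rewrite proof would force E1 and E2 to agree under every assignment.
At a=0, b=0, c=1: E1 = 1 but E2 = 0; they differ, so no derivation exists.

NO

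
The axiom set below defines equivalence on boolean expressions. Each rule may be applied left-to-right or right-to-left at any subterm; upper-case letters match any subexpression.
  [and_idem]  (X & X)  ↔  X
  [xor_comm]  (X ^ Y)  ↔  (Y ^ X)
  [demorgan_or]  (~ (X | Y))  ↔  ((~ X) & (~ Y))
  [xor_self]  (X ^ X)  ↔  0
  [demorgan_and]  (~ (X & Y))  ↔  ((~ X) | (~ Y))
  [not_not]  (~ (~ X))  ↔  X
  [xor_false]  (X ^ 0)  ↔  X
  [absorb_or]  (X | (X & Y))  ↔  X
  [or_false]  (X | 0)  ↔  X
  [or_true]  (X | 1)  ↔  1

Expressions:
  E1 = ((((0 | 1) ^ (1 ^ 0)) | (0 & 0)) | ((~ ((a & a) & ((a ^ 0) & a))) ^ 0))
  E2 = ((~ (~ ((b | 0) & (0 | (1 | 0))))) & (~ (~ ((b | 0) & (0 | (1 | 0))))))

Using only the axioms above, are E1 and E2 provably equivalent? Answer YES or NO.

The axioms are sound identities: if E1 ↔* E2 then E1 and E2 evaluate identically under any assignment.
Under a=0, b=0: E1 evaluates to 1, E2 to 0. Distinct ⇒ no rewrite sequence connects them.

NO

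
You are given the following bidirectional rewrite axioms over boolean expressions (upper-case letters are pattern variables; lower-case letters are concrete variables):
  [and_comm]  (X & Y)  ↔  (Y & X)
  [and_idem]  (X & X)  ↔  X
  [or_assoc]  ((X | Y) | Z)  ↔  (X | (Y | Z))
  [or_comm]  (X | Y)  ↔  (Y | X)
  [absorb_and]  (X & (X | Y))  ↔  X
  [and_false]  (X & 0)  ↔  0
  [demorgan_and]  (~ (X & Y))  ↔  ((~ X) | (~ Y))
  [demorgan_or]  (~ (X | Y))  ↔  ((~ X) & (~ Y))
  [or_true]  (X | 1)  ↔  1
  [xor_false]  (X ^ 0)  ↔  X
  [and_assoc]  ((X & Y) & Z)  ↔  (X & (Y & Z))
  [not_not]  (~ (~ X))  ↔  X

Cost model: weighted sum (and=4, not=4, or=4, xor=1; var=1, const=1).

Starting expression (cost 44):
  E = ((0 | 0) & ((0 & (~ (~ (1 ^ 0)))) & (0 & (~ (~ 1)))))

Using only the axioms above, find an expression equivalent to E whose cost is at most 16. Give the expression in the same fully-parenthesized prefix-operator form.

(1) (1 ^ 0)  =[xor_false →]=  1    ⊢ ((0 | 0) & ((0 & (~ (~ 1))) & (0 & (~ (~ 1)))))
(2) ((0 & (~ (~ 1))) & (0 & (~ (~ 1))))  =[and_idem →]=  (0 & (~ (~ 1)))    ⊢ ((0 | 0) & (0 & (~ (~ 1))))
(3) (~ (~ 1))  =[not_not →]=  1    ⊢ cost 16, within 16

((0 | 0) & (0 & 1))   [cost 16]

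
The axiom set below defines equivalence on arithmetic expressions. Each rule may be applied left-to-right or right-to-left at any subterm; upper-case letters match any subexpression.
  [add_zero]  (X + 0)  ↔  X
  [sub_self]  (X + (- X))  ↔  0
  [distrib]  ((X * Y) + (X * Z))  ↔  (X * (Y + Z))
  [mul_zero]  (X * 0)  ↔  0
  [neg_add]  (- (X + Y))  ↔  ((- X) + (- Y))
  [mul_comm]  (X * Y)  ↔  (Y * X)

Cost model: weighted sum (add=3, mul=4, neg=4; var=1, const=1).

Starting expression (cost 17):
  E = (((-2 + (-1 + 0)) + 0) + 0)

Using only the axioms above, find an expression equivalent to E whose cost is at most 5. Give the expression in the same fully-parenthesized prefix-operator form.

(1) ((-2 + (-1 + 0)) + 0)  =[add_zero →]=  (-2 + (-1 + 0))    ⊢ ((-2 + (-1 + 0)) + 0)
(2) (-1 + 0)  =[add_zero →]=  -1    ⊢ ((-2 + -1) + 0)
(3) ((-2 + -1) + 0)  =[add_zero →]=  (-2 + -1)    ⊢ cost 5, within 5

(-2 + -1)   [cost 5]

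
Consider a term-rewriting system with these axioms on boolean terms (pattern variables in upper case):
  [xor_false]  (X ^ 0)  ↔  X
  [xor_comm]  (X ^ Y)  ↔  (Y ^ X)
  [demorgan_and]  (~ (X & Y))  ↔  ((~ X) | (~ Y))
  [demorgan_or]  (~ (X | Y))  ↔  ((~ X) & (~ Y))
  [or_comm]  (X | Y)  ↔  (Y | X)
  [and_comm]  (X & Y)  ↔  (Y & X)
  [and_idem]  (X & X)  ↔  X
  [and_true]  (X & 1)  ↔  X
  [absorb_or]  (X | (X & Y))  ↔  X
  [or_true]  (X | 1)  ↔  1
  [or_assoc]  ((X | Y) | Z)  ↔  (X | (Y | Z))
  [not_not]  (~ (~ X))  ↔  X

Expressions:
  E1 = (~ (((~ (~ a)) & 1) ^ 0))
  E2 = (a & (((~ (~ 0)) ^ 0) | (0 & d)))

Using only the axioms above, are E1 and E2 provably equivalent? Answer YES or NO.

The axioms are sound identities: if E1 ↔* E2 then E1 and E2 evaluate identically under any assignment.
Under a=0, d=0: E1 evaluates to 1, E2 to 0. Distinct ⇒ no rewrite sequence connects them.

NO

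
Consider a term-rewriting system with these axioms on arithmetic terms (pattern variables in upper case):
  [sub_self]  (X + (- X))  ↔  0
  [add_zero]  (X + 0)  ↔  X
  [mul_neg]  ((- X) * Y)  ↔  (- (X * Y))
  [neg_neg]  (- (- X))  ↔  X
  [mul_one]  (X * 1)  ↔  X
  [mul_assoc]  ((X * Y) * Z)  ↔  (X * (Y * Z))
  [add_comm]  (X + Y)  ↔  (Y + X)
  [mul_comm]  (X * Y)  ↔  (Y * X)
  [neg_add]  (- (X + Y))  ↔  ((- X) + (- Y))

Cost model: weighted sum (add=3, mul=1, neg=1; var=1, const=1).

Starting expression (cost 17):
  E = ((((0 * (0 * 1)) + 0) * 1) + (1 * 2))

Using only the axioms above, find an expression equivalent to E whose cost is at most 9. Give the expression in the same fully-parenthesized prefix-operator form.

((0 * 0) + (1 * 2))   [cost 9]

step 1: mul_one (→) rewrites (((0 * (0 * 1)) + 0) * 1) into ((0 * (0 * 1)) + 0), now (((0 * (0 * 1)) + 0) + (1 * 2))
step 2: add_zero (→) rewrites ((0 * (0 * 1)) + 0) into (0 * (0 * 1)), now ((0 * (0 * 1)) + (1 * 2))
step 3: mul_one (→) rewrites (0 * 1) into 0, reaching cost 9 (bound 9)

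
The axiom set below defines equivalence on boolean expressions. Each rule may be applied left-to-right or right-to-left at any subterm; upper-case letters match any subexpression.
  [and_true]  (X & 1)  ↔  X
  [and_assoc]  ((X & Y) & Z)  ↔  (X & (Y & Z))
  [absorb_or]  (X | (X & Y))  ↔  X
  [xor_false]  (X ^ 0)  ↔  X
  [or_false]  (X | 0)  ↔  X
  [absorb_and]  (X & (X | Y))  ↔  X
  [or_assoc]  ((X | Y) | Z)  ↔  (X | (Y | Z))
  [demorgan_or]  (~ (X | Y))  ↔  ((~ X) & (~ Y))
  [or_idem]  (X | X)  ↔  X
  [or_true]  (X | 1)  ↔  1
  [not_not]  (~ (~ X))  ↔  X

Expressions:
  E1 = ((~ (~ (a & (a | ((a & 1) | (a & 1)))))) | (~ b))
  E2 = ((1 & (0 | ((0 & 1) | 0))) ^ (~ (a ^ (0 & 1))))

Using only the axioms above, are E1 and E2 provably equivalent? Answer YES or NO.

NO

The axioms are sound identities: if E1 ↔* E2 then E1 and E2 evaluate identically under any assignment.
Under a=0, b=1: E1 evaluates to 0, E2 to 1. Distinct ⇒ no rewrite sequence connects them.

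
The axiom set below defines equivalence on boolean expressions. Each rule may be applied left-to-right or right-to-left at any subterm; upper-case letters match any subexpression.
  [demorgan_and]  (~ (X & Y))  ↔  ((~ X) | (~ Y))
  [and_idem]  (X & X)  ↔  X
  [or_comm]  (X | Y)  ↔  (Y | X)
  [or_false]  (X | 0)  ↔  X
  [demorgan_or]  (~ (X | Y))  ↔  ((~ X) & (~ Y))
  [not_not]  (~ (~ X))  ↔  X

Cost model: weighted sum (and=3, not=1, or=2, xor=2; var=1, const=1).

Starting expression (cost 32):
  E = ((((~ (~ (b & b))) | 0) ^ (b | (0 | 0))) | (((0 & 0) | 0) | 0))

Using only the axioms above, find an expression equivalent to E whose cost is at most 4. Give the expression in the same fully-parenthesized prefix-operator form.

step 1: or_false (→) rewrites ((~ (~ (b & b))) | 0) into (~ (~ (b & b))), now (((~ (~ (b & b))) ^ (b | (0 | 0))) | (((0 & 0) | 0) | 0))
step 2: or_false (→) rewrites (((0 & 0) | 0) | 0) into ((0 & 0) | 0), now (((~ (~ (b & b))) ^ (b | (0 | 0))) | ((0 & 0) | 0))
step 3: or_false (→) rewrites (0 | 0) into 0, now (((~ (~ (b & b))) ^ (b | 0)) | ((0 & 0) | 0))
step 4: or_false (→) rewrites (b | 0) into b, now (((~ (~ (b & b))) ^ b) | ((0 & 0) | 0))
step 5: and_idem (→) rewrites (b & b) into b, now (((~ (~ b)) ^ b) | ((0 & 0) | 0))
step 6: and_idem (→) rewrites (0 & 0) into 0, now (((~ (~ b)) ^ b) | (0 | 0))
step 7: not_not (→) rewrites (~ (~ b)) into b, now ((b ^ b) | (0 | 0))
step 8: or_false (→) rewrites (0 | 0) into 0, now ((b ^ b) | 0)
step 9: or_false (→) rewrites ((b ^ b) | 0) into (b ^ b), reaching cost 4 (bound 4)

(b ^ b)   [cost 4]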